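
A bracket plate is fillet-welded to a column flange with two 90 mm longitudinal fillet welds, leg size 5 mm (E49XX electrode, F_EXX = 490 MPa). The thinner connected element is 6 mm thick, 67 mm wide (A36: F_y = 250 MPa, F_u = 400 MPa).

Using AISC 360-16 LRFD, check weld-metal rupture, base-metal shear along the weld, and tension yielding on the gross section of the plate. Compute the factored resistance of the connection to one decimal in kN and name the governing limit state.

90.5 kN (gross-section yield governs)

Weld metal: throat = 0.707×5 = 3.535 mm, L = 2×90 = 180 mm. φR_n = 0.75 × 0.6 × 490 × 3.535 × 180 = 140.3 kN.
Base metal shear (6 mm plate): yield φR_n = 1.0×0.6×250×6×180 = 162.0 kN; rupture φR_n = 0.75×0.6×400×6×180 = 194.4 kN; take 162.0 kN (yield).
Tension yield (gross): A_g = 67×6 = 402 mm². φR_n = 0.90 × 250 × 402 = 90.5 kN.
Governing: min(140.3, 162.0, 90.5) = 90.5 kN → gross-section yield.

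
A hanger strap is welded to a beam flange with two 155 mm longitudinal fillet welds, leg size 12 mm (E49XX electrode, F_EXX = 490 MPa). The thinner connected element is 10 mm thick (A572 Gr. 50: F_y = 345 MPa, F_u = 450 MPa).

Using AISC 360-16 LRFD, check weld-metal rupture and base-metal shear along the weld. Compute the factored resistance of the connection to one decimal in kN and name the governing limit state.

Weld metal: throat = 0.707×12 = 8.484 mm, L = 2×155 = 310 mm. φR_n = 0.75 × 0.6 × 490 × 8.484 × 310 = 579.9 kN.
Base metal shear (10 mm plate): yield φR_n = 1.0×0.6×345×10×310 = 641.7 kN; rupture φR_n = 0.75×0.6×450×10×310 = 627.8 kN; take 627.8 kN (rupture).
Governing: min(579.9, 627.8) = 579.9 kN → weld metal.

579.9 kN (weld metal governs)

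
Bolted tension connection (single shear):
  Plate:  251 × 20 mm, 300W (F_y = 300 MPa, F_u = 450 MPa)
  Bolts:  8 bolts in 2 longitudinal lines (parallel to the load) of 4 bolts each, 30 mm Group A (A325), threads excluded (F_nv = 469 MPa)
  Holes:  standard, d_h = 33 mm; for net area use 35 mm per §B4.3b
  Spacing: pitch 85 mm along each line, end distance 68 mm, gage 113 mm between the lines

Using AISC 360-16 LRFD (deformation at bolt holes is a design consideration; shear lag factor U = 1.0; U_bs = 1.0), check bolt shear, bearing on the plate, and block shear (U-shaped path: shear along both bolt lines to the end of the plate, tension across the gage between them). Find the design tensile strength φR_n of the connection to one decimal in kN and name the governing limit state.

1989.1 kN (bolt shear governs)

Bolt shear: A_b = π(30)²/4 = 706.86 mm². φR_n = 0.75 × 469 × 706.86 × 8 × 1 = 1989.1 kN.
Bearing (20 mm plate, F_u = 450 MPa): end bolts L_c = 68 − 33/2 = 51.5, R_n = min(1.2×51.5×20×450, 2.4×30×20×450) = 556.2 kN/bolt; interior L_c = 85 − 33 = 52, R_n = 561.6 kN/bolt. φR_n = 0.75 × (2×556.2 + 6×561.6) = 3361.5 kN.
Block shear: shear path 2×[68+3×85] = 2×323 mm, A_gv = 12920, A_nv = 2×(323 − 3.5×35)×20 = 8020 mm²; tension across gage: (113 − 1×35)×20 = 1560 mm². R_n = min(0.6×450×8020, 0.6×300×12920) + 1.0×450×1560 = min(2165.4, 2325.6) + 702 = 2867.4 kN. φR_n = 0.75 × 2867.4 = 2150.6 kN.
Governing: min(1989.1, 3361.5, 2150.6) = 1989.1 kN → bolt shear.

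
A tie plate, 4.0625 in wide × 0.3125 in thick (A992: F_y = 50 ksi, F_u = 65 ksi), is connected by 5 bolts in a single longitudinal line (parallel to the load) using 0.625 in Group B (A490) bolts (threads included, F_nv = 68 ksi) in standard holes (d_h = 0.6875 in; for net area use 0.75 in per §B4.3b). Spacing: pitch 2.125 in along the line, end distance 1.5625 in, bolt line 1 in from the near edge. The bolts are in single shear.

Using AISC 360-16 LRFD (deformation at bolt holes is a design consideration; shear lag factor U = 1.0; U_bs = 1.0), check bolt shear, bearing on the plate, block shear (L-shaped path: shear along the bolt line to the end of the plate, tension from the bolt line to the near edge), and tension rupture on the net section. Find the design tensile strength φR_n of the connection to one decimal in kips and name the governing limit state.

50.5 kips (net-section rupture governs)

Bolt shear: A_b = π(0.625)²/4 = 0.3068 in². φR_n = 0.75 × 68 × 0.3068 × 5 × 1 = 78.2 kips.
Bearing (0.3125 in plate, F_u = 65 ksi): end bolts L_c = 1.5625 − 0.6875/2 = 1.21875, R_n = min(1.2×1.21875×0.3125×65, 2.4×0.625×0.3125×65) = 29.707 kips/bolt; interior L_c = 2.125 − 0.6875 = 1.4375, R_n = 30.469 kips/bolt. φR_n = 0.75 × (1×29.707 + 4×30.469) = 113.7 kips.
Block shear: shear path 1×[1.5625+4×2.125] = 1×10.0625 in, A_gv = 3.1445, A_nv = 1×(10.0625 − 4.5×0.75)×0.3125 = 2.0898 in²; tension to near edge: (1 − 0.5×0.75)×0.3125 = 0.19531 in². R_n = min(0.6×65×2.0898, 0.6×50×3.1445) + 1.0×65×0.19531 = min(81.502, 94.335) + 12.695 = 94.197 kips. φR_n = 0.75 × 94.197 = 70.6 kips.
Tension rupture (net): A_n = (4.0625 − 1×0.75)×0.3125 = 1.0352 in² (U = 1.0, A_e = A_n). φR_n = 0.75 × 65 × 1.0352 = 50.5 kips.
Governing: min(78.2, 113.7, 70.6, 50.5) = 50.5 kips → net-section rupture.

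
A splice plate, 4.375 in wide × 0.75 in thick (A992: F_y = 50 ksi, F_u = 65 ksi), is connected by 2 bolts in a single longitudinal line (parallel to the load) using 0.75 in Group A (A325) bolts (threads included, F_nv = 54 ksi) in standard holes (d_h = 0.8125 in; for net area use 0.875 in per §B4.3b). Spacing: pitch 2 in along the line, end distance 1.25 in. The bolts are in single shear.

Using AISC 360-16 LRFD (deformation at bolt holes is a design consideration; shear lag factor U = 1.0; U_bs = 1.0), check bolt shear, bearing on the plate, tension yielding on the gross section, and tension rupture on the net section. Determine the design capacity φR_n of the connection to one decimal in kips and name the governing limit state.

Bolt shear: A_b = π(0.75)²/4 = 0.44179 in². φR_n = 0.75 × 54 × 0.44179 × 2 × 1 = 35.8 kips.
Bearing (0.75 in plate, F_u = 65 ksi): end bolts L_c = 1.25 − 0.8125/2 = 0.84375, R_n = min(1.2×0.84375×0.75×65, 2.4×0.75×0.75×65) = 49.359 kips/bolt; interior L_c = 2 − 0.8125 = 1.1875, R_n = 69.469 kips/bolt. φR_n = 0.75 × (1×49.359 + 1×69.469) = 89.1 kips.
Tension yield (gross): A_g = 4.375×0.75 = 3.2813 in². φR_n = 0.90 × 50 × 3.2813 = 147.7 kips.
Tension rupture (net): A_n = (4.375 − 1×0.875)×0.75 = 2.625 in² (U = 1.0, A_e = A_n). φR_n = 0.75 × 65 × 2.625 = 128.0 kips.
Governing: min(35.8, 89.1, 147.7, 128.0) = 35.8 kips → bolt shear.

35.8 kips (bolt shear governs)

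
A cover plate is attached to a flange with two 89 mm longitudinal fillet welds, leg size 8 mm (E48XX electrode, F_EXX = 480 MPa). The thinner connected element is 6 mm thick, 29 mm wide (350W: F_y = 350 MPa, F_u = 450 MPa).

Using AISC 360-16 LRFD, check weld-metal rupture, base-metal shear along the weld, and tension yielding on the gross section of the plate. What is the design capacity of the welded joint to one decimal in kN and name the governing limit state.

Weld metal: throat = 0.707×8 = 5.656 mm, L = 2×89 = 178 mm. φR_n = 0.75 × 0.6 × 480 × 5.656 × 178 = 217.5 kN.
Base metal shear (6 mm plate): yield φR_n = 1.0×0.6×350×6×178 = 224.3 kN; rupture φR_n = 0.75×0.6×450×6×178 = 216.3 kN; take 216.3 kN (rupture).
Tension yield (gross): A_g = 29×6 = 174 mm². φR_n = 0.90 × 350 × 174 = 54.8 kN.
Governing: min(217.5, 216.3, 54.8) = 54.8 kN → gross-section yield.

54.8 kN (gross-section yield governs)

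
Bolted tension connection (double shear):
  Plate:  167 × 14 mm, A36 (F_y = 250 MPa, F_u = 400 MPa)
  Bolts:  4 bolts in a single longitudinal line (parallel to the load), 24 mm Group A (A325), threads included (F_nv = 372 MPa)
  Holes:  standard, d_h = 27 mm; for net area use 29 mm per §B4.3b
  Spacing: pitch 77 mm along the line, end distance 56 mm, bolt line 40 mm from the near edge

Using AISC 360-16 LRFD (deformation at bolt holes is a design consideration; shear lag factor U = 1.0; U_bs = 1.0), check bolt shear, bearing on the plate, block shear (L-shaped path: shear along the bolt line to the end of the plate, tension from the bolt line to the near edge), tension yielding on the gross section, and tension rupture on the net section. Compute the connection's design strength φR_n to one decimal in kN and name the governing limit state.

526.1 kN (gross-section yield governs)

Bolt shear: A_b = π(24)²/4 = 452.39 mm². φR_n = 0.75 × 372 × 452.39 × 4 × 2 = 1009.7 kN.
Bearing (14 mm plate, F_u = 400 MPa): end bolts L_c = 56 − 27/2 = 42.5, R_n = min(1.2×42.5×14×400, 2.4×24×14×400) = 285.6 kN/bolt; interior L_c = 77 − 27 = 50, R_n = 322.56 kN/bolt. φR_n = 0.75 × (1×285.6 + 3×322.56) = 940.0 kN.
Block shear: shear path 1×[56+3×77] = 1×287 mm, A_gv = 4018, A_nv = 1×(287 − 3.5×29)×14 = 2597 mm²; tension to near edge: (40 − 0.5×29)×14 = 357 mm². R_n = min(0.6×400×2597, 0.6×250×4018) + 1.0×400×357 = min(623.28, 602.7) + 142.8 = 745.5 kN. φR_n = 0.75 × 745.5 = 559.1 kN.
Tension yield (gross): A_g = 167×14 = 2338 mm². φR_n = 0.90 × 250 × 2338 = 526.1 kN.
Tension rupture (net): A_n = (167 − 1×29)×14 = 1932 mm² (U = 1.0, A_e = A_n). φR_n = 0.75 × 400 × 1932 = 579.6 kN.
Governing: min(1009.7, 940.0, 559.1, 526.1, 579.6) = 526.1 kN → gross-section yield.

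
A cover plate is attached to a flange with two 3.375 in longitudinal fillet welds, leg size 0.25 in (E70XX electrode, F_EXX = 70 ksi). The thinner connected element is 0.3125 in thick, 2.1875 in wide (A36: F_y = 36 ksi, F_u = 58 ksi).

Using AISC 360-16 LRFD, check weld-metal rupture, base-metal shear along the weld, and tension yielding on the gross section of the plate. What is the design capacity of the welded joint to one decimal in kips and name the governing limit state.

22.1 kips (gross-section yield governs)

Weld metal: throat = 0.707×0.25 = 0.17675 in, L = 2×3.375 = 6.75 in. φR_n = 0.75 × 0.6 × 70 × 0.17675 × 6.75 = 37.6 kips.
Base metal shear (0.3125 in plate): yield φR_n = 1.0×0.6×36×0.3125×6.75 = 45.6 kips; rupture φR_n = 0.75×0.6×58×0.3125×6.75 = 55.1 kips; take 45.6 kips (yield).
Tension yield (gross): A_g = 2.1875×0.3125 = 0.68359 in². φR_n = 0.90 × 36 × 0.68359 = 22.1 kips.
Governing: min(37.6, 45.6, 22.1) = 22.1 kips → gross-section yield.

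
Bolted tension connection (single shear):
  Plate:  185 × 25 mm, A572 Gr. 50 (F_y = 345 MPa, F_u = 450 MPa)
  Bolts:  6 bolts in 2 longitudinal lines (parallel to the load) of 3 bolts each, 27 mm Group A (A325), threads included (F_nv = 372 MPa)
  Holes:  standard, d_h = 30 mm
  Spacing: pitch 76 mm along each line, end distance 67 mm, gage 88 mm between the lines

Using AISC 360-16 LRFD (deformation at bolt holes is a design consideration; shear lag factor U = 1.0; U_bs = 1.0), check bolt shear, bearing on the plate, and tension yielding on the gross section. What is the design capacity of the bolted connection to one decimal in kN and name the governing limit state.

958.5 kN (bolt shear governs)

Bolt shear: A_b = π(27)²/4 = 572.56 mm². φR_n = 0.75 × 372 × 572.56 × 6 × 1 = 958.5 kN.
Bearing (25 mm plate, F_u = 450 MPa): end bolts L_c = 67 − 30/2 = 52, R_n = min(1.2×52×25×450, 2.4×27×25×450) = 702 kN/bolt; interior L_c = 76 − 30 = 46, R_n = 621 kN/bolt. φR_n = 0.75 × (2×702 + 4×621) = 2916.0 kN.
Tension yield (gross): A_g = 185×25 = 4625 mm². φR_n = 0.90 × 345 × 4625 = 1436.1 kN.
Governing: min(958.5, 2916.0, 1436.1) = 958.5 kN → bolt shear.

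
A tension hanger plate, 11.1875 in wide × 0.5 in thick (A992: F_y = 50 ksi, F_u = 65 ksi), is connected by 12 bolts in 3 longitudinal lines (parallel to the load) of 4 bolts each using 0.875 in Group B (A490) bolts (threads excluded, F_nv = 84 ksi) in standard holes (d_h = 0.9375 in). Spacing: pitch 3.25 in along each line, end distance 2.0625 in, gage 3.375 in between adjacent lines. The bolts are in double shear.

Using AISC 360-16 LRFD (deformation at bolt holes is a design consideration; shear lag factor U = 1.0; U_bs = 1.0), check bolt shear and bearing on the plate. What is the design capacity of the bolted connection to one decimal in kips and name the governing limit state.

Bolt shear: A_b = π(0.875)²/4 = 0.60132 in². φR_n = 0.75 × 84 × 0.60132 × 12 × 2 = 909.2 kips.
Bearing (0.5 in plate, F_u = 65 ksi): end bolts L_c = 2.0625 − 0.9375/2 = 1.59375, R_n = min(1.2×1.59375×0.5×65, 2.4×0.875×0.5×65) = 62.156 kips/bolt; interior L_c = 3.25 − 0.9375 = 2.3125, R_n = 68.25 kips/bolt. φR_n = 0.75 × (3×62.156 + 9×68.25) = 600.5 kips.
Governing: min(909.2, 600.5) = 600.5 kips → bearing.

600.5 kips (bearing governs)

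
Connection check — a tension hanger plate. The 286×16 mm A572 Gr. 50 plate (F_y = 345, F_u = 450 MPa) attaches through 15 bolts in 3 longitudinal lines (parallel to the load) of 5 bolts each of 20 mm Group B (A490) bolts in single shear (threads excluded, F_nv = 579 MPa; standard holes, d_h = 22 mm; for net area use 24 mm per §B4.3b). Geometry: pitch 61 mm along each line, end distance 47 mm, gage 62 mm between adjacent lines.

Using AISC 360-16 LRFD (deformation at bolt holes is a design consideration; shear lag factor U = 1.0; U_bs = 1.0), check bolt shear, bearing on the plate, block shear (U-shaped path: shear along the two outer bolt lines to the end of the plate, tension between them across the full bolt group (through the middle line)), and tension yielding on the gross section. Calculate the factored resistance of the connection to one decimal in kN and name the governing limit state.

1420.8 kN (gross-section yield governs)

Bolt shear: A_b = π(20)²/4 = 314.16 mm². φR_n = 0.75 × 579 × 314.16 × 15 × 1 = 2046.4 kN.
Bearing (16 mm plate, F_u = 450 MPa): end bolts L_c = 47 − 22/2 = 36, R_n = min(1.2×36×16×450, 2.4×20×16×450) = 311.04 kN/bolt; interior L_c = 61 − 22 = 39, R_n = 336.96 kN/bolt. φR_n = 0.75 × (3×311.04 + 12×336.96) = 3732.5 kN.
Block shear: shear path 2×[47+4×61] = 2×291 mm, A_gv = 9312, A_nv = 2×(291 − 4.5×24)×16 = 5856 mm²; tension across gage: (124 − 2×24)×16 = 1216 mm². R_n = min(0.6×450×5856, 0.6×345×9312) + 1.0×450×1216 = min(1581.1, 1927.6) + 547.2 = 2128.3 kN. φR_n = 0.75 × 2128.3 = 1596.2 kN.
Tension yield (gross): A_g = 286×16 = 4576 mm². φR_n = 0.90 × 345 × 4576 = 1420.8 kN.
Governing: min(2046.4, 3732.5, 1596.2, 1420.8) = 1420.8 kN → gross-section yield.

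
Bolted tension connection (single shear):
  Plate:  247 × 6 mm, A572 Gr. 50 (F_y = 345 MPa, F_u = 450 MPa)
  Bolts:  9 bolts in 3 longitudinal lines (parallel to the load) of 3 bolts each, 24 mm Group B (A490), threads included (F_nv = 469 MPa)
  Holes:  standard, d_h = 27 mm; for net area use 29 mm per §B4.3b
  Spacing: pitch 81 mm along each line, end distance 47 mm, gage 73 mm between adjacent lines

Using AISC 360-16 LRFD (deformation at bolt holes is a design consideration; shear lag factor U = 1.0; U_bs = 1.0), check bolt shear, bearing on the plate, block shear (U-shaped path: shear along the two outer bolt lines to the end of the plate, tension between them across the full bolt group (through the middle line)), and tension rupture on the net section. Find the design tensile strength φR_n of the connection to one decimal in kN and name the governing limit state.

Bolt shear: A_b = π(24)²/4 = 452.39 mm². φR_n = 0.75 × 469 × 452.39 × 9 × 1 = 1432.2 kN.
Bearing (6 mm plate, F_u = 450 MPa): end bolts L_c = 47 − 27/2 = 33.5, R_n = min(1.2×33.5×6×450, 2.4×24×6×450) = 108.54 kN/bolt; interior L_c = 81 − 27 = 54, R_n = 155.52 kN/bolt. φR_n = 0.75 × (3×108.54 + 6×155.52) = 944.1 kN.
Block shear: shear path 2×[47+2×81] = 2×209 mm, A_gv = 2508, A_nv = 2×(209 − 2.5×29)×6 = 1638 mm²; tension across gage: (146 − 2×29)×6 = 528 mm². R_n = min(0.6×450×1638, 0.6×345×2508) + 1.0×450×528 = min(442.26, 519.16) + 237.6 = 679.86 kN. φR_n = 0.75 × 679.86 = 509.9 kN.
Tension rupture (net): A_n = (247 − 3×29)×6 = 960 mm² (U = 1.0, A_e = A_n). φR_n = 0.75 × 450 × 960 = 324.0 kN.
Governing: min(1432.2, 944.1, 509.9, 324.0) = 324.0 kN → net-section rupture.

324.0 kN (net-section rupture governs)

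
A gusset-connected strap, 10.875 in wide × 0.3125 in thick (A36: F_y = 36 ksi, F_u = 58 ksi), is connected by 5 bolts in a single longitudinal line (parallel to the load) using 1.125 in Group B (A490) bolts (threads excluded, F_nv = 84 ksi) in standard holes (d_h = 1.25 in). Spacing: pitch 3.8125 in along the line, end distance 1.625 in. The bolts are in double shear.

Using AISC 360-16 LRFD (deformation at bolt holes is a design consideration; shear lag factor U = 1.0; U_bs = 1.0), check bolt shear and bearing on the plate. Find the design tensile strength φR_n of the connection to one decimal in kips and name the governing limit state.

163.1 kips (bearing governs)

Bolt shear: A_b = π(1.125)²/4 = 0.99402 in². φR_n = 0.75 × 84 × 0.99402 × 5 × 2 = 626.2 kips.
Bearing (0.3125 in plate, F_u = 58 ksi): end bolts L_c = 1.625 − 1.25/2 = 1, R_n = min(1.2×1×0.3125×58, 2.4×1.125×0.3125×58) = 21.75 kips/bolt; interior L_c = 3.8125 − 1.25 = 2.5625, R_n = 48.938 kips/bolt. φR_n = 0.75 × (1×21.75 + 4×48.938) = 163.1 kips.
Governing: min(626.2, 163.1) = 163.1 kips → bearing.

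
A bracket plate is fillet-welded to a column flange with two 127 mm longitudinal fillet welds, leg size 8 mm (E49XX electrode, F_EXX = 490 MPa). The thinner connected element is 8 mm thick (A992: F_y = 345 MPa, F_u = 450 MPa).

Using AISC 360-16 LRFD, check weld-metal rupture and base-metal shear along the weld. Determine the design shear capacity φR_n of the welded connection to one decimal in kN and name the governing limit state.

316.8 kN (weld metal governs)

Weld metal: throat = 0.707×8 = 5.656 mm, L = 2×127 = 254 mm. φR_n = 0.75 × 0.6 × 490 × 5.656 × 254 = 316.8 kN.
Base metal shear (8 mm plate): yield φR_n = 1.0×0.6×345×8×254 = 420.6 kN; rupture φR_n = 0.75×0.6×450×8×254 = 411.5 kN; take 411.5 kN (rupture).
Governing: min(316.8, 411.5) = 316.8 kN → weld metal.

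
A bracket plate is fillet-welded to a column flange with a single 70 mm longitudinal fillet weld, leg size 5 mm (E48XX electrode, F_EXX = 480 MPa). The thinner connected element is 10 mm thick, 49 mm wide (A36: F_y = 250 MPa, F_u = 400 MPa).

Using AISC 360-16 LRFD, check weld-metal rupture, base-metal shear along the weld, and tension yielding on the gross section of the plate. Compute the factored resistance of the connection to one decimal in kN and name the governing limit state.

53.4 kN (weld metal governs)

Weld metal: throat = 0.707×5 = 3.535 mm, L = 70 mm. φR_n = 0.75 × 0.6 × 480 × 3.535 × 70 = 53.4 kN.
Base metal shear (10 mm plate): yield φR_n = 1.0×0.6×250×10×70 = 105.0 kN; rupture φR_n = 0.75×0.6×400×10×70 = 126.0 kN; take 105.0 kN (yield).
Tension yield (gross): A_g = 49×10 = 490 mm². φR_n = 0.90 × 250 × 490 = 110.3 kN.
Governing: min(53.4, 105.0, 110.3) = 53.4 kN → weld metal.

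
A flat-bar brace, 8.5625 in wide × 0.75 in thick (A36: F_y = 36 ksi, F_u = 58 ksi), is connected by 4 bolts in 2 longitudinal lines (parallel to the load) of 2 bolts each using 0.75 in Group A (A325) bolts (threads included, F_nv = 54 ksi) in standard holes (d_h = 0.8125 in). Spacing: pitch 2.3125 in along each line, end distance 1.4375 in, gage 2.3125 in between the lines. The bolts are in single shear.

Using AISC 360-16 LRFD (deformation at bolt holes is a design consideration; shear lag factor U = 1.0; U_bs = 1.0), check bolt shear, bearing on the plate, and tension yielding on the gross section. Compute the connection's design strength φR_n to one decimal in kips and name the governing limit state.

71.6 kips (bolt shear governs)

Bolt shear: A_b = π(0.75)²/4 = 0.44179 in². φR_n = 0.75 × 54 × 0.44179 × 4 × 1 = 71.6 kips.
Bearing (0.75 in plate, F_u = 58 ksi): end bolts L_c = 1.4375 − 0.8125/2 = 1.03125, R_n = min(1.2×1.03125×0.75×58, 2.4×0.75×0.75×58) = 53.831 kips/bolt; interior L_c = 2.3125 − 0.8125 = 1.5, R_n = 78.3 kips/bolt. φR_n = 0.75 × (2×53.831 + 2×78.3) = 198.2 kips.
Tension yield (gross): A_g = 8.5625×0.75 = 6.4219 in². φR_n = 0.90 × 36 × 6.4219 = 208.1 kips.
Governing: min(71.6, 198.2, 208.1) = 71.6 kips → bolt shear.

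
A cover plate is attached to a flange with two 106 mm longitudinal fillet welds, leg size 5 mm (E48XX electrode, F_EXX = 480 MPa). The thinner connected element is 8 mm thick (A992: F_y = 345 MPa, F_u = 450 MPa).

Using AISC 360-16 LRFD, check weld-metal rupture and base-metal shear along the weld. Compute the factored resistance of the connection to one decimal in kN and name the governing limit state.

Weld metal: throat = 0.707×5 = 3.535 mm, L = 2×106 = 212 mm. φR_n = 0.75 × 0.6 × 480 × 3.535 × 212 = 161.9 kN.
Base metal shear (8 mm plate): yield φR_n = 1.0×0.6×345×8×212 = 351.1 kN; rupture φR_n = 0.75×0.6×450×8×212 = 343.4 kN; take 343.4 kN (rupture).
Governing: min(161.9, 343.4) = 161.9 kN → weld metal.

161.9 kN (weld metal governs)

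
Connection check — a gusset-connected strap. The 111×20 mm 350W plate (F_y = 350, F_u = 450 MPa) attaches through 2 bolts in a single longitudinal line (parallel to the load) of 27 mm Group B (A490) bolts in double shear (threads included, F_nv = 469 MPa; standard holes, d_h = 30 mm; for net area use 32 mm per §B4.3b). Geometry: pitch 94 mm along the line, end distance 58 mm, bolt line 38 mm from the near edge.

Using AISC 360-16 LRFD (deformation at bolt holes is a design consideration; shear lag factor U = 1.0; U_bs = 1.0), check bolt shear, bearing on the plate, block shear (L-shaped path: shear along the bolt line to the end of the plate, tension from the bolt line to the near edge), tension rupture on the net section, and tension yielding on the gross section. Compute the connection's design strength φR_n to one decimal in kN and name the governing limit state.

Bolt shear: A_b = π(27)²/4 = 572.56 mm². φR_n = 0.75 × 469 × 572.56 × 2 × 2 = 805.6 kN.
Bearing (20 mm plate, F_u = 450 MPa): end bolts L_c = 58 − 30/2 = 43, R_n = min(1.2×43×20×450, 2.4×27×20×450) = 464.4 kN/bolt; interior L_c = 94 − 30 = 64, R_n = 583.2 kN/bolt. φR_n = 0.75 × (1×464.4 + 1×583.2) = 785.7 kN.
Block shear: shear path 1×[58+1×94] = 1×152 mm, A_gv = 3040, A_nv = 1×(152 − 1.5×32)×20 = 2080 mm²; tension to near edge: (38 − 0.5×32)×20 = 440 mm². R_n = min(0.6×450×2080, 0.6×350×3040) + 1.0×450×440 = min(561.6, 638.4) + 198 = 759.6 kN. φR_n = 0.75 × 759.6 = 569.7 kN.
Tension rupture (net): A_n = (111 − 1×32)×20 = 1580 mm² (U = 1.0, A_e = A_n). φR_n = 0.75 × 450 × 1580 = 533.3 kN.
Tension yield (gross): A_g = 111×20 = 2220 mm². φR_n = 0.90 × 350 × 2220 = 699.3 kN.
Governing: min(805.6, 785.7, 569.7, 533.3, 699.3) = 533.3 kN → net-section rupture.

533.3 kN (net-section rupture governs)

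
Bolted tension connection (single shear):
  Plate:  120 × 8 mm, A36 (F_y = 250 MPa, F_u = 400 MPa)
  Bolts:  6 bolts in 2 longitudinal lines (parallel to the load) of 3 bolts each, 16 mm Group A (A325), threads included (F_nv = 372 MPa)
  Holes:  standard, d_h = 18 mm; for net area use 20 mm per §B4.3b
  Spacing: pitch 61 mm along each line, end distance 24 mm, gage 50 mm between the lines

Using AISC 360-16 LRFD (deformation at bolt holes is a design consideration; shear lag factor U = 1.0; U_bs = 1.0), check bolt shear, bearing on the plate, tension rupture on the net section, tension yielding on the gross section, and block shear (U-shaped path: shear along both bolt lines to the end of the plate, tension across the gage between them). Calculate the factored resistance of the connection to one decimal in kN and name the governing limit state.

Bolt shear: A_b = π(16)²/4 = 201.06 mm². φR_n = 0.75 × 372 × 201.06 × 6 × 1 = 336.6 kN.
Bearing (8 mm plate, F_u = 400 MPa): end bolts L_c = 24 − 18/2 = 15, R_n = min(1.2×15×8×400, 2.4×16×8×400) = 57.6 kN/bolt; interior L_c = 61 − 18 = 43, R_n = 122.88 kN/bolt. φR_n = 0.75 × (2×57.6 + 4×122.88) = 455.0 kN.
Tension rupture (net): A_n = (120 − 2×20)×8 = 640 mm² (U = 1.0, A_e = A_n). φR_n = 0.75 × 400 × 640 = 192.0 kN.
Tension yield (gross): A_g = 120×8 = 960 mm². φR_n = 0.90 × 250 × 960 = 216.0 kN.
Block shear: shear path 2×[24+2×61] = 2×146 mm, A_gv = 2336, A_nv = 2×(146 − 2.5×20)×8 = 1536 mm²; tension across gage: (50 − 1×20)×8 = 240 mm². R_n = min(0.6×400×1536, 0.6×250×2336) + 1.0×400×240 = min(368.64, 350.4) + 96 = 446.4 kN. φR_n = 0.75 × 446.4 = 334.8 kN.
Governing: min(336.6, 455.0, 192.0, 216.0, 334.8) = 192.0 kN → net-section rupture.

192.0 kN (net-section rupture governs)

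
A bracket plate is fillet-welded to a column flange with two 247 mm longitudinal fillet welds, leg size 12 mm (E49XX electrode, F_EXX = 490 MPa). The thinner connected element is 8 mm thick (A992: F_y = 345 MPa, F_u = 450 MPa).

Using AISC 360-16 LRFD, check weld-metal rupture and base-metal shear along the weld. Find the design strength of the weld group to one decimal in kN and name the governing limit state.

800.3 kN (base-metal shear governs)

Weld metal: throat = 0.707×12 = 8.484 mm, L = 2×247 = 494 mm. φR_n = 0.75 × 0.6 × 490 × 8.484 × 494 = 924.1 kN.
Base metal shear (8 mm plate): yield φR_n = 1.0×0.6×345×8×494 = 818.1 kN; rupture φR_n = 0.75×0.6×450×8×494 = 800.3 kN; take 800.3 kN (rupture).
Governing: min(924.1, 800.3) = 800.3 kN → base-metal shear.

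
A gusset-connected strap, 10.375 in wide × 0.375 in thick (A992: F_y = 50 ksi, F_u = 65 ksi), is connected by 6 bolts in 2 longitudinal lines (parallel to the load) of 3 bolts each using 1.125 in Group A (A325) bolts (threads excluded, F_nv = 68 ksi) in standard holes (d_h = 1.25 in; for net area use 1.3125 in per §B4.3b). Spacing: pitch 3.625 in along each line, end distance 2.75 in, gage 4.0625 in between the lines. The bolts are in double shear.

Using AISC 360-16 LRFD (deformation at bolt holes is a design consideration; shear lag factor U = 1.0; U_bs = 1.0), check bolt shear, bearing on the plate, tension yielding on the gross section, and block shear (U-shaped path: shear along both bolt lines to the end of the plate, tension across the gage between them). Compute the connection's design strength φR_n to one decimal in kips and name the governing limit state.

175.1 kips (gross-section yield governs)

Bolt shear: A_b = π(1.125)²/4 = 0.99402 in². φR_n = 0.75 × 68 × 0.99402 × 6 × 2 = 608.3 kips.
Bearing (0.375 in plate, F_u = 65 ksi): end bolts L_c = 2.75 − 1.25/2 = 2.125, R_n = min(1.2×2.125×0.375×65, 2.4×1.125×0.375×65) = 62.156 kips/bolt; interior L_c = 3.625 − 1.25 = 2.375, R_n = 65.813 kips/bolt. φR_n = 0.75 × (2×62.156 + 4×65.813) = 290.7 kips.
Tension yield (gross): A_g = 10.375×0.375 = 3.8906 in². φR_n = 0.90 × 50 × 3.8906 = 175.1 kips.
Block shear: shear path 2×[2.75+2×3.625] = 2×10 in, A_gv = 7.5, A_nv = 2×(10 − 2.5×1.3125)×0.375 = 5.0391 in²; tension across gage: (4.0625 − 1×1.3125)×0.375 = 1.0313 in². R_n = min(0.6×65×5.0391, 0.6×50×7.5) + 1.0×65×1.0313 = min(196.52, 225) + 67.035 = 263.56 kips. φR_n = 0.75 × 263.56 = 197.7 kips.
Governing: min(608.3, 290.7, 175.1, 197.7) = 175.1 kips → gross-section yield.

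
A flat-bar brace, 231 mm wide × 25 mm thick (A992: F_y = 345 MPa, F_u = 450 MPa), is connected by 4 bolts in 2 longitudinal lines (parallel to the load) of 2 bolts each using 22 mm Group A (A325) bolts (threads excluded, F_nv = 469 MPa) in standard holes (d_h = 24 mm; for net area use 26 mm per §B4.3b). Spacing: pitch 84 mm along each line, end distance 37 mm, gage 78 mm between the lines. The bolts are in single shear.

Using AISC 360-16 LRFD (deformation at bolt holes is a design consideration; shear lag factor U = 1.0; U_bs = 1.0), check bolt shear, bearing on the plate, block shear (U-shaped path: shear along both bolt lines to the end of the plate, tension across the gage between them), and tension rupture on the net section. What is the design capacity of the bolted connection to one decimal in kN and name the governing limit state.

Bolt shear: A_b = π(22)²/4 = 380.13 mm². φR_n = 0.75 × 469 × 380.13 × 4 × 1 = 534.8 kN.
Bearing (25 mm plate, F_u = 450 MPa): end bolts L_c = 37 − 24/2 = 25, R_n = min(1.2×25×25×450, 2.4×22×25×450) = 337.5 kN/bolt; interior L_c = 84 − 24 = 60, R_n = 594 kN/bolt. φR_n = 0.75 × (2×337.5 + 2×594) = 1397.3 kN.
Block shear: shear path 2×[37+1×84] = 2×121 mm, A_gv = 6050, A_nv = 2×(121 − 1.5×26)×25 = 4100 mm²; tension across gage: (78 − 1×26)×25 = 1300 mm². R_n = min(0.6×450×4100, 0.6×345×6050) + 1.0×450×1300 = min(1107, 1252.4) + 585 = 1692 kN. φR_n = 0.75 × 1692 = 1269.0 kN.
Tension rupture (net): A_n = (231 − 2×26)×25 = 4475 mm² (U = 1.0, A_e = A_n). φR_n = 0.75 × 450 × 4475 = 1510.3 kN.
Governing: min(534.8, 1397.3, 1269.0, 1510.3) = 534.8 kN → bolt shear.

534.8 kN (bolt shear governs)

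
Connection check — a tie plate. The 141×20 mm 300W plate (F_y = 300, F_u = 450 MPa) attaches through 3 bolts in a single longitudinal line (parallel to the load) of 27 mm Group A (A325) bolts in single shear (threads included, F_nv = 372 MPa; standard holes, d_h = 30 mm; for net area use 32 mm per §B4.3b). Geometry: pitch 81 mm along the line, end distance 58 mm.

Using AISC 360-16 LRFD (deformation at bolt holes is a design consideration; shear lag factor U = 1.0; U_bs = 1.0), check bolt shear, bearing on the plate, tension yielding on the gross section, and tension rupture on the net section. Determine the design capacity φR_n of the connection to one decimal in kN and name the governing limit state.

Bolt shear: A_b = π(27)²/4 = 572.56 mm². φR_n = 0.75 × 372 × 572.56 × 3 × 1 = 479.2 kN.
Bearing (20 mm plate, F_u = 450 MPa): end bolts L_c = 58 − 30/2 = 43, R_n = min(1.2×43×20×450, 2.4×27×20×450) = 464.4 kN/bolt; interior L_c = 81 − 30 = 51, R_n = 550.8 kN/bolt. φR_n = 0.75 × (1×464.4 + 2×550.8) = 1174.5 kN.
Tension yield (gross): A_g = 141×20 = 2820 mm². φR_n = 0.90 × 300 × 2820 = 761.4 kN.
Tension rupture (net): A_n = (141 − 1×32)×20 = 2180 mm² (U = 1.0, A_e = A_n). φR_n = 0.75 × 450 × 2180 = 735.8 kN.
Governing: min(479.2, 1174.5, 761.4, 735.8) = 479.2 kN → bolt shear.

479.2 kN (bolt shear governs)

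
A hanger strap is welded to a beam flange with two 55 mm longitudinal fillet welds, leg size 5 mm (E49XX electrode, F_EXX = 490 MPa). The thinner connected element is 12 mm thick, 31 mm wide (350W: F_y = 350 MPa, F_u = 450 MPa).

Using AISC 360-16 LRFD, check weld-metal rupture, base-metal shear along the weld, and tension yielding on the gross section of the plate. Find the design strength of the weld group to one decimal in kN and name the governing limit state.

Weld metal: throat = 0.707×5 = 3.535 mm, L = 2×55 = 110 mm. φR_n = 0.75 × 0.6 × 490 × 3.535 × 110 = 85.7 kN.
Base metal shear (12 mm plate): yield φR_n = 1.0×0.6×350×12×110 = 277.2 kN; rupture φR_n = 0.75×0.6×450×12×110 = 267.3 kN; take 267.3 kN (rupture).
Tension yield (gross): A_g = 31×12 = 372 mm². φR_n = 0.90 × 350 × 372 = 117.2 kN.
Governing: min(85.7, 267.3, 117.2) = 85.7 kN → weld metal.

85.7 kN (weld metal governs)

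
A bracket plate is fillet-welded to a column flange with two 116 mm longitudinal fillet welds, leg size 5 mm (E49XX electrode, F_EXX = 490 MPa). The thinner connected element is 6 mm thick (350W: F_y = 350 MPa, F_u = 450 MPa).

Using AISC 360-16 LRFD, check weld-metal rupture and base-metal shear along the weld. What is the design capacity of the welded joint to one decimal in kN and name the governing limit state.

Weld metal: throat = 0.707×5 = 3.535 mm, L = 2×116 = 232 mm. φR_n = 0.75 × 0.6 × 490 × 3.535 × 232 = 180.8 kN.
Base metal shear (6 mm plate): yield φR_n = 1.0×0.6×350×6×232 = 292.3 kN; rupture φR_n = 0.75×0.6×450×6×232 = 281.9 kN; take 281.9 kN (rupture).
Governing: min(180.8, 281.9) = 180.8 kN → weld metal.

180.8 kN (weld metal governs)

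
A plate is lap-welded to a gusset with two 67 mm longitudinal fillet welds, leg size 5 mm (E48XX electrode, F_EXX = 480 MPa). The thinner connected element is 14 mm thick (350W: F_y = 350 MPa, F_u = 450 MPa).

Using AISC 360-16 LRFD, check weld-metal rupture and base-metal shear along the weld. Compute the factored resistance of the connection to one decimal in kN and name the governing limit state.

102.3 kN (weld metal governs)

Weld metal: throat = 0.707×5 = 3.535 mm, L = 2×67 = 134 mm. φR_n = 0.75 × 0.6 × 480 × 3.535 × 134 = 102.3 kN.
Base metal shear (14 mm plate): yield φR_n = 1.0×0.6×350×14×134 = 394.0 kN; rupture φR_n = 0.75×0.6×450×14×134 = 379.9 kN; take 379.9 kN (rupture).
Governing: min(102.3, 379.9) = 102.3 kN → weld metal.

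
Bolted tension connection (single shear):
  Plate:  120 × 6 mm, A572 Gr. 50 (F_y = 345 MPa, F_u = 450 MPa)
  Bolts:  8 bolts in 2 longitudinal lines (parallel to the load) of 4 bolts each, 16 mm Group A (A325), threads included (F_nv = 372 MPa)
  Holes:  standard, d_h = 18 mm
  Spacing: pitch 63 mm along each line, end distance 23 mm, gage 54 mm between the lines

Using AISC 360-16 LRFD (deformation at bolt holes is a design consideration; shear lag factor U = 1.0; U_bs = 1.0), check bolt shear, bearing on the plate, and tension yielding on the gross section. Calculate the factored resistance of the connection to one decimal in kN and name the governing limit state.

223.6 kN (gross-section yield governs)

Bolt shear: A_b = π(16)²/4 = 201.06 mm². φR_n = 0.75 × 372 × 201.06 × 8 × 1 = 448.8 kN.
Bearing (6 mm plate, F_u = 450 MPa): end bolts L_c = 23 − 18/2 = 14, R_n = min(1.2×14×6×450, 2.4×16×6×450) = 45.36 kN/bolt; interior L_c = 63 − 18 = 45, R_n = 103.68 kN/bolt. φR_n = 0.75 × (2×45.36 + 6×103.68) = 534.6 kN.
Tension yield (gross): A_g = 120×6 = 720 mm². φR_n = 0.90 × 345 × 720 = 223.6 kN.
Governing: min(448.8, 534.6, 223.6) = 223.6 kN → gross-section yield.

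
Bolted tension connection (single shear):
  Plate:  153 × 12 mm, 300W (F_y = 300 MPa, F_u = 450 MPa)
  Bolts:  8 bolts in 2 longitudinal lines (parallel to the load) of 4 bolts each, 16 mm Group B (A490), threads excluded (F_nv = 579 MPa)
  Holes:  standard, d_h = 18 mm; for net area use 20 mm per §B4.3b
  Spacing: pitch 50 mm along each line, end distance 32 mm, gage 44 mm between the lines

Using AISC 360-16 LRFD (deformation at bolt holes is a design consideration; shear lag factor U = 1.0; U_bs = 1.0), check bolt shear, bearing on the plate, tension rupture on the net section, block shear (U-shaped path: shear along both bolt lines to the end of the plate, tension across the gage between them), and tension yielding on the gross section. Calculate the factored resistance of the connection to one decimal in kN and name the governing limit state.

457.7 kN (net-section rupture governs)

Bolt shear: A_b = π(16)²/4 = 201.06 mm². φR_n = 0.75 × 579 × 201.06 × 8 × 1 = 698.5 kN.
Bearing (12 mm plate, F_u = 450 MPa): end bolts L_c = 32 − 18/2 = 23, R_n = min(1.2×23×12×450, 2.4×16×12×450) = 149.04 kN/bolt; interior L_c = 50 − 18 = 32, R_n = 207.36 kN/bolt. φR_n = 0.75 × (2×149.04 + 6×207.36) = 1156.7 kN.
Tension rupture (net): A_n = (153 − 2×20)×12 = 1356 mm² (U = 1.0, A_e = A_n). φR_n = 0.75 × 450 × 1356 = 457.7 kN.
Block shear: shear path 2×[32+3×50] = 2×182 mm, A_gv = 4368, A_nv = 2×(182 − 3.5×20)×12 = 2688 mm²; tension across gage: (44 − 1×20)×12 = 288 mm². R_n = min(0.6×450×2688, 0.6×300×4368) + 1.0×450×288 = min(725.76, 786.24) + 129.6 = 855.36 kN. φR_n = 0.75 × 855.36 = 641.5 kN.
Tension yield (gross): A_g = 153×12 = 1836 mm². φR_n = 0.90 × 300 × 1836 = 495.7 kN.
Governing: min(698.5, 1156.7, 457.7, 641.5, 495.7) = 457.7 kN → net-section rupture.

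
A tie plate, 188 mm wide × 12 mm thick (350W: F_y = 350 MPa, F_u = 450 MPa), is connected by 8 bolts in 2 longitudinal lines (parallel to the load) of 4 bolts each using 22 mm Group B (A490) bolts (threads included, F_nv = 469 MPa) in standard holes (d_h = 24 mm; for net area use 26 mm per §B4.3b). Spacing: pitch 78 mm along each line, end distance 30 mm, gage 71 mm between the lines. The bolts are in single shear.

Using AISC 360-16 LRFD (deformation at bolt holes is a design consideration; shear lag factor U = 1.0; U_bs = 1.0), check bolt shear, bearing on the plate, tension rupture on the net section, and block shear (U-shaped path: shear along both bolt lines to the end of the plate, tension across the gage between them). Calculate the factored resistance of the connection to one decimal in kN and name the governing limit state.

550.8 kN (net-section rupture governs)

Bolt shear: A_b = π(22)²/4 = 380.13 mm². φR_n = 0.75 × 469 × 380.13 × 8 × 1 = 1069.7 kN.
Bearing (12 mm plate, F_u = 450 MPa): end bolts L_c = 30 − 24/2 = 18, R_n = min(1.2×18×12×450, 2.4×22×12×450) = 116.64 kN/bolt; interior L_c = 78 − 24 = 54, R_n = 285.12 kN/bolt. φR_n = 0.75 × (2×116.64 + 6×285.12) = 1458.0 kN.
Tension rupture (net): A_n = (188 − 2×26)×12 = 1632 mm² (U = 1.0, A_e = A_n). φR_n = 0.75 × 450 × 1632 = 550.8 kN.
Block shear: shear path 2×[30+3×78] = 2×264 mm, A_gv = 6336, A_nv = 2×(264 − 3.5×26)×12 = 4152 mm²; tension across gage: (71 − 1×26)×12 = 540 mm². R_n = min(0.6×450×4152, 0.6×350×6336) + 1.0×450×540 = min(1121, 1330.6) + 243 = 1364 kN. φR_n = 0.75 × 1364 = 1023.0 kN.
Governing: min(1069.7, 1458.0, 550.8, 1023.0) = 550.8 kN → net-section rupture.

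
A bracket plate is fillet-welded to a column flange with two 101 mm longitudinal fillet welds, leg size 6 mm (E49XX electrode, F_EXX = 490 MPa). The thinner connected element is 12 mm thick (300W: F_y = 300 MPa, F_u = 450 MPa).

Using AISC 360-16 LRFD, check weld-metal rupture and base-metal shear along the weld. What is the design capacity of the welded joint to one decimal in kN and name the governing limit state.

Weld metal: throat = 0.707×6 = 4.242 mm, L = 2×101 = 202 mm. φR_n = 0.75 × 0.6 × 490 × 4.242 × 202 = 188.9 kN.
Base metal shear (12 mm plate): yield φR_n = 1.0×0.6×300×12×202 = 436.3 kN; rupture φR_n = 0.75×0.6×450×12×202 = 490.9 kN; take 436.3 kN (yield).
Governing: min(188.9, 436.3) = 188.9 kN → weld metal.

188.9 kN (weld metal governs)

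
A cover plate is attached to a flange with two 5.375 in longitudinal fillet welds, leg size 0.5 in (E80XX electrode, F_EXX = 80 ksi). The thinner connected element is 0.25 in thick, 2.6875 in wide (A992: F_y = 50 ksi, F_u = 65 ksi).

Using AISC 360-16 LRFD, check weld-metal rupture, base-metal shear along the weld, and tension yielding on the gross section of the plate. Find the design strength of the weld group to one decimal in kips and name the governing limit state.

Weld metal: throat = 0.707×0.5 = 0.3535 in, L = 2×5.375 = 10.75 in. φR_n = 0.75 × 0.6 × 80 × 0.3535 × 10.75 = 136.8 kips.
Base metal shear (0.25 in plate): yield φR_n = 1.0×0.6×50×0.25×10.75 = 80.6 kips; rupture φR_n = 0.75×0.6×65×0.25×10.75 = 78.6 kips; take 78.6 kips (rupture).
Tension yield (gross): A_g = 2.6875×0.25 = 0.67188 in². φR_n = 0.90 × 50 × 0.67188 = 30.2 kips.
Governing: min(136.8, 78.6, 30.2) = 30.2 kips → gross-section yield.

30.2 kips (gross-section yield governs)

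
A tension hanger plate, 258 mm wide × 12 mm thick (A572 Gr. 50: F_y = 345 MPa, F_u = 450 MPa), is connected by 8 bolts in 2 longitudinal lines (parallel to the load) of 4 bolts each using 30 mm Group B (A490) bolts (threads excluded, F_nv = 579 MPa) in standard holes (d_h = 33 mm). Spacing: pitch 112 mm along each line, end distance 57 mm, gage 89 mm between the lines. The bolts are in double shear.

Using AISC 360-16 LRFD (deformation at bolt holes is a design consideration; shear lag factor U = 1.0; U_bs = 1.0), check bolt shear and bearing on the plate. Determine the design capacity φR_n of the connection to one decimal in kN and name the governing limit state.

Bolt shear: A_b = π(30)²/4 = 706.86 mm². φR_n = 0.75 × 579 × 706.86 × 8 × 2 = 4911.3 kN.
Bearing (12 mm plate, F_u = 450 MPa): end bolts L_c = 57 − 33/2 = 40.5, R_n = min(1.2×40.5×12×450, 2.4×30×12×450) = 262.44 kN/bolt; interior L_c = 112 − 33 = 79, R_n = 388.8 kN/bolt. φR_n = 0.75 × (2×262.44 + 6×388.8) = 2143.3 kN.
Governing: min(4911.3, 2143.3) = 2143.3 kN → bearing.

2143.3 kN (bearing governs)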